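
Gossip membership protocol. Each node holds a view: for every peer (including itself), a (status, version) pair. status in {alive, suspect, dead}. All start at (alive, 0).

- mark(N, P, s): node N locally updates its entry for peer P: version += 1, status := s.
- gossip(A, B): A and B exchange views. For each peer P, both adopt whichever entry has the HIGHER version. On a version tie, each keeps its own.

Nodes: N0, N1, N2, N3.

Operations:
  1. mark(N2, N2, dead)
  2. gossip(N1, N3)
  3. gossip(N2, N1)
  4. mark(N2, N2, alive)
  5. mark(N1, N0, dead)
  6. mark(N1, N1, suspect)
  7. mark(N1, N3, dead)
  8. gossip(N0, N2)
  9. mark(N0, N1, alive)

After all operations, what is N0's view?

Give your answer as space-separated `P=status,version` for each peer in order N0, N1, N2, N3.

Op 1: N2 marks N2=dead -> (dead,v1)
Op 2: gossip N1<->N3 -> N1.N0=(alive,v0) N1.N1=(alive,v0) N1.N2=(alive,v0) N1.N3=(alive,v0) | N3.N0=(alive,v0) N3.N1=(alive,v0) N3.N2=(alive,v0) N3.N3=(alive,v0)
Op 3: gossip N2<->N1 -> N2.N0=(alive,v0) N2.N1=(alive,v0) N2.N2=(dead,v1) N2.N3=(alive,v0) | N1.N0=(alive,v0) N1.N1=(alive,v0) N1.N2=(dead,v1) N1.N3=(alive,v0)
Op 4: N2 marks N2=alive -> (alive,v2)
Op 5: N1 marks N0=dead -> (dead,v1)
Op 6: N1 marks N1=suspect -> (suspect,v1)
Op 7: N1 marks N3=dead -> (dead,v1)
Op 8: gossip N0<->N2 -> N0.N0=(alive,v0) N0.N1=(alive,v0) N0.N2=(alive,v2) N0.N3=(alive,v0) | N2.N0=(alive,v0) N2.N1=(alive,v0) N2.N2=(alive,v2) N2.N3=(alive,v0)
Op 9: N0 marks N1=alive -> (alive,v1)

Answer: N0=alive,0 N1=alive,1 N2=alive,2 N3=alive,0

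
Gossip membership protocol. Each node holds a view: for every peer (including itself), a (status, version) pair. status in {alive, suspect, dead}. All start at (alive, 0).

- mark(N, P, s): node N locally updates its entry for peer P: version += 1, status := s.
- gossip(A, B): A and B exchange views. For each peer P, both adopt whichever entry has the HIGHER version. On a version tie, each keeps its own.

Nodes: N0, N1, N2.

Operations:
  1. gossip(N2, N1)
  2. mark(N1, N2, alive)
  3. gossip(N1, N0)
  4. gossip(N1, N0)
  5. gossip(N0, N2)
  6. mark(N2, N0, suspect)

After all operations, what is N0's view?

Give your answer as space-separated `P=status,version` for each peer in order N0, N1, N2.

Answer: N0=alive,0 N1=alive,0 N2=alive,1

Derivation:
Op 1: gossip N2<->N1 -> N2.N0=(alive,v0) N2.N1=(alive,v0) N2.N2=(alive,v0) | N1.N0=(alive,v0) N1.N1=(alive,v0) N1.N2=(alive,v0)
Op 2: N1 marks N2=alive -> (alive,v1)
Op 3: gossip N1<->N0 -> N1.N0=(alive,v0) N1.N1=(alive,v0) N1.N2=(alive,v1) | N0.N0=(alive,v0) N0.N1=(alive,v0) N0.N2=(alive,v1)
Op 4: gossip N1<->N0 -> N1.N0=(alive,v0) N1.N1=(alive,v0) N1.N2=(alive,v1) | N0.N0=(alive,v0) N0.N1=(alive,v0) N0.N2=(alive,v1)
Op 5: gossip N0<->N2 -> N0.N0=(alive,v0) N0.N1=(alive,v0) N0.N2=(alive,v1) | N2.N0=(alive,v0) N2.N1=(alive,v0) N2.N2=(alive,v1)
Op 6: N2 marks N0=suspect -> (suspect,v1)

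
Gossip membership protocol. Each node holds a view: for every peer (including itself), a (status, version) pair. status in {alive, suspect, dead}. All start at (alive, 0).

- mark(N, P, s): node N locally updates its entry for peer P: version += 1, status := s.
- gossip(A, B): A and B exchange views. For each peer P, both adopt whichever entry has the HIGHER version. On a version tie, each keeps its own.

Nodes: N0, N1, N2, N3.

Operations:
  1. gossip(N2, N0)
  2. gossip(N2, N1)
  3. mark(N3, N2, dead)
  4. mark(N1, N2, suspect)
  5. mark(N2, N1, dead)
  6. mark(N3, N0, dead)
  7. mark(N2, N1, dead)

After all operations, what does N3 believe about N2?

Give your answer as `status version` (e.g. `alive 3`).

Op 1: gossip N2<->N0 -> N2.N0=(alive,v0) N2.N1=(alive,v0) N2.N2=(alive,v0) N2.N3=(alive,v0) | N0.N0=(alive,v0) N0.N1=(alive,v0) N0.N2=(alive,v0) N0.N3=(alive,v0)
Op 2: gossip N2<->N1 -> N2.N0=(alive,v0) N2.N1=(alive,v0) N2.N2=(alive,v0) N2.N3=(alive,v0) | N1.N0=(alive,v0) N1.N1=(alive,v0) N1.N2=(alive,v0) N1.N3=(alive,v0)
Op 3: N3 marks N2=dead -> (dead,v1)
Op 4: N1 marks N2=suspect -> (suspect,v1)
Op 5: N2 marks N1=dead -> (dead,v1)
Op 6: N3 marks N0=dead -> (dead,v1)
Op 7: N2 marks N1=dead -> (dead,v2)

Answer: dead 1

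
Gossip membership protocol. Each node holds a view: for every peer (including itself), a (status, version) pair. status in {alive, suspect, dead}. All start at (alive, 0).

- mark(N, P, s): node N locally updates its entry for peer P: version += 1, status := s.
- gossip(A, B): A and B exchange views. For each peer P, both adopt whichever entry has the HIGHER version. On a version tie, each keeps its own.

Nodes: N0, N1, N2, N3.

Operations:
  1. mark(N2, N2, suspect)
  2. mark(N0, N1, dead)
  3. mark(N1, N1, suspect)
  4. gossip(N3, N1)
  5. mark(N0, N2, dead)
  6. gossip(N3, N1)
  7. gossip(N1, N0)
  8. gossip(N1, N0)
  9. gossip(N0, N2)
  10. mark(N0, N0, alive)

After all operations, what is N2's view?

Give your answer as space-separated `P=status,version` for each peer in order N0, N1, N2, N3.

Op 1: N2 marks N2=suspect -> (suspect,v1)
Op 2: N0 marks N1=dead -> (dead,v1)
Op 3: N1 marks N1=suspect -> (suspect,v1)
Op 4: gossip N3<->N1 -> N3.N0=(alive,v0) N3.N1=(suspect,v1) N3.N2=(alive,v0) N3.N3=(alive,v0) | N1.N0=(alive,v0) N1.N1=(suspect,v1) N1.N2=(alive,v0) N1.N3=(alive,v0)
Op 5: N0 marks N2=dead -> (dead,v1)
Op 6: gossip N3<->N1 -> N3.N0=(alive,v0) N3.N1=(suspect,v1) N3.N2=(alive,v0) N3.N3=(alive,v0) | N1.N0=(alive,v0) N1.N1=(suspect,v1) N1.N2=(alive,v0) N1.N3=(alive,v0)
Op 7: gossip N1<->N0 -> N1.N0=(alive,v0) N1.N1=(suspect,v1) N1.N2=(dead,v1) N1.N3=(alive,v0) | N0.N0=(alive,v0) N0.N1=(dead,v1) N0.N2=(dead,v1) N0.N3=(alive,v0)
Op 8: gossip N1<->N0 -> N1.N0=(alive,v0) N1.N1=(suspect,v1) N1.N2=(dead,v1) N1.N3=(alive,v0) | N0.N0=(alive,v0) N0.N1=(dead,v1) N0.N2=(dead,v1) N0.N3=(alive,v0)
Op 9: gossip N0<->N2 -> N0.N0=(alive,v0) N0.N1=(dead,v1) N0.N2=(dead,v1) N0.N3=(alive,v0) | N2.N0=(alive,v0) N2.N1=(dead,v1) N2.N2=(suspect,v1) N2.N3=(alive,v0)
Op 10: N0 marks N0=alive -> (alive,v1)

Answer: N0=alive,0 N1=dead,1 N2=suspect,1 N3=alive,0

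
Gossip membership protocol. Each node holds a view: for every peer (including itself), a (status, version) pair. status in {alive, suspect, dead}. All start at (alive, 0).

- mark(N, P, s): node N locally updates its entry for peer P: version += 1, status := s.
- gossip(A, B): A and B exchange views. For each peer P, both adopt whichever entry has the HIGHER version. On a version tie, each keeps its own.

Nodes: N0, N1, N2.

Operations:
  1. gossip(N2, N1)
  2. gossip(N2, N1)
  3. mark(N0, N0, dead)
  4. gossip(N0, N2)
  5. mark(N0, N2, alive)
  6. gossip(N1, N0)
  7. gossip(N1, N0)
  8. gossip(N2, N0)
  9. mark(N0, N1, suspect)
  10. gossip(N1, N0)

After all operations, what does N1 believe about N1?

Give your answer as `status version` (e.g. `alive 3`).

Answer: suspect 1

Derivation:
Op 1: gossip N2<->N1 -> N2.N0=(alive,v0) N2.N1=(alive,v0) N2.N2=(alive,v0) | N1.N0=(alive,v0) N1.N1=(alive,v0) N1.N2=(alive,v0)
Op 2: gossip N2<->N1 -> N2.N0=(alive,v0) N2.N1=(alive,v0) N2.N2=(alive,v0) | N1.N0=(alive,v0) N1.N1=(alive,v0) N1.N2=(alive,v0)
Op 3: N0 marks N0=dead -> (dead,v1)
Op 4: gossip N0<->N2 -> N0.N0=(dead,v1) N0.N1=(alive,v0) N0.N2=(alive,v0) | N2.N0=(dead,v1) N2.N1=(alive,v0) N2.N2=(alive,v0)
Op 5: N0 marks N2=alive -> (alive,v1)
Op 6: gossip N1<->N0 -> N1.N0=(dead,v1) N1.N1=(alive,v0) N1.N2=(alive,v1) | N0.N0=(dead,v1) N0.N1=(alive,v0) N0.N2=(alive,v1)
Op 7: gossip N1<->N0 -> N1.N0=(dead,v1) N1.N1=(alive,v0) N1.N2=(alive,v1) | N0.N0=(dead,v1) N0.N1=(alive,v0) N0.N2=(alive,v1)
Op 8: gossip N2<->N0 -> N2.N0=(dead,v1) N2.N1=(alive,v0) N2.N2=(alive,v1) | N0.N0=(dead,v1) N0.N1=(alive,v0) N0.N2=(alive,v1)
Op 9: N0 marks N1=suspect -> (suspect,v1)
Op 10: gossip N1<->N0 -> N1.N0=(dead,v1) N1.N1=(suspect,v1) N1.N2=(alive,v1) | N0.N0=(dead,v1) N0.N1=(suspect,v1) N0.N2=(alive,v1)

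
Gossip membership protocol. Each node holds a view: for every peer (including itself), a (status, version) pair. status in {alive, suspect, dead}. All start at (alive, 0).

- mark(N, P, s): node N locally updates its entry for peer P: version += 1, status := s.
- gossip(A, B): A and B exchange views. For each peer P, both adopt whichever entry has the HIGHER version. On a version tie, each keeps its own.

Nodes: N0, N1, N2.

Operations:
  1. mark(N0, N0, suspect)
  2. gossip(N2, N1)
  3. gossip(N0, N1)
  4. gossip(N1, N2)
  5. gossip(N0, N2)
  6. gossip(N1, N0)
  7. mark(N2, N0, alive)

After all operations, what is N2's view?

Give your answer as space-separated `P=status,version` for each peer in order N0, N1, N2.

Op 1: N0 marks N0=suspect -> (suspect,v1)
Op 2: gossip N2<->N1 -> N2.N0=(alive,v0) N2.N1=(alive,v0) N2.N2=(alive,v0) | N1.N0=(alive,v0) N1.N1=(alive,v0) N1.N2=(alive,v0)
Op 3: gossip N0<->N1 -> N0.N0=(suspect,v1) N0.N1=(alive,v0) N0.N2=(alive,v0) | N1.N0=(suspect,v1) N1.N1=(alive,v0) N1.N2=(alive,v0)
Op 4: gossip N1<->N2 -> N1.N0=(suspect,v1) N1.N1=(alive,v0) N1.N2=(alive,v0) | N2.N0=(suspect,v1) N2.N1=(alive,v0) N2.N2=(alive,v0)
Op 5: gossip N0<->N2 -> N0.N0=(suspect,v1) N0.N1=(alive,v0) N0.N2=(alive,v0) | N2.N0=(suspect,v1) N2.N1=(alive,v0) N2.N2=(alive,v0)
Op 6: gossip N1<->N0 -> N1.N0=(suspect,v1) N1.N1=(alive,v0) N1.N2=(alive,v0) | N0.N0=(suspect,v1) N0.N1=(alive,v0) N0.N2=(alive,v0)
Op 7: N2 marks N0=alive -> (alive,v2)

Answer: N0=alive,2 N1=alive,0 N2=alive,0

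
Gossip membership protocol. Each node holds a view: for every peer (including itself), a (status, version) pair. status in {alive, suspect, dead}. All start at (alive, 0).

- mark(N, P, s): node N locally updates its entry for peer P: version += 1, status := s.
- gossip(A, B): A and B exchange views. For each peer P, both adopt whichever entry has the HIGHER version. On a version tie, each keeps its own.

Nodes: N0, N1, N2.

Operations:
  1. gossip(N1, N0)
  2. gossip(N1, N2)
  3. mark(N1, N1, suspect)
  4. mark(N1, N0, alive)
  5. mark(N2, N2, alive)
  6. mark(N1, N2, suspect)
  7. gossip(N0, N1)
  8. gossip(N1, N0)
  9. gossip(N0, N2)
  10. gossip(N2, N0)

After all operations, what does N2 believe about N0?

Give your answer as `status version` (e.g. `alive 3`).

Answer: alive 1

Derivation:
Op 1: gossip N1<->N0 -> N1.N0=(alive,v0) N1.N1=(alive,v0) N1.N2=(alive,v0) | N0.N0=(alive,v0) N0.N1=(alive,v0) N0.N2=(alive,v0)
Op 2: gossip N1<->N2 -> N1.N0=(alive,v0) N1.N1=(alive,v0) N1.N2=(alive,v0) | N2.N0=(alive,v0) N2.N1=(alive,v0) N2.N2=(alive,v0)
Op 3: N1 marks N1=suspect -> (suspect,v1)
Op 4: N1 marks N0=alive -> (alive,v1)
Op 5: N2 marks N2=alive -> (alive,v1)
Op 6: N1 marks N2=suspect -> (suspect,v1)
Op 7: gossip N0<->N1 -> N0.N0=(alive,v1) N0.N1=(suspect,v1) N0.N2=(suspect,v1) | N1.N0=(alive,v1) N1.N1=(suspect,v1) N1.N2=(suspect,v1)
Op 8: gossip N1<->N0 -> N1.N0=(alive,v1) N1.N1=(suspect,v1) N1.N2=(suspect,v1) | N0.N0=(alive,v1) N0.N1=(suspect,v1) N0.N2=(suspect,v1)
Op 9: gossip N0<->N2 -> N0.N0=(alive,v1) N0.N1=(suspect,v1) N0.N2=(suspect,v1) | N2.N0=(alive,v1) N2.N1=(suspect,v1) N2.N2=(alive,v1)
Op 10: gossip N2<->N0 -> N2.N0=(alive,v1) N2.N1=(suspect,v1) N2.N2=(alive,v1) | N0.N0=(alive,v1) N0.N1=(suspect,v1) N0.N2=(suspect,v1)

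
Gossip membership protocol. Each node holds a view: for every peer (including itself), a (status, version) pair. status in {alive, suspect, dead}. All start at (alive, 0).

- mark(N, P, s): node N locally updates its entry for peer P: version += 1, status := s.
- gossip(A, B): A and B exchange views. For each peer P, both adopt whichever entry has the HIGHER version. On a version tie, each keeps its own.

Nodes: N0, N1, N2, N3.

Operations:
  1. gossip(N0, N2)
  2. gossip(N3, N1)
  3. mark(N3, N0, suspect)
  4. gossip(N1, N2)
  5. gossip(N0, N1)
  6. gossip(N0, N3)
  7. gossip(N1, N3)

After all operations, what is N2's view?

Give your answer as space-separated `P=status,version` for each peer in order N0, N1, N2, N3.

Op 1: gossip N0<->N2 -> N0.N0=(alive,v0) N0.N1=(alive,v0) N0.N2=(alive,v0) N0.N3=(alive,v0) | N2.N0=(alive,v0) N2.N1=(alive,v0) N2.N2=(alive,v0) N2.N3=(alive,v0)
Op 2: gossip N3<->N1 -> N3.N0=(alive,v0) N3.N1=(alive,v0) N3.N2=(alive,v0) N3.N3=(alive,v0) | N1.N0=(alive,v0) N1.N1=(alive,v0) N1.N2=(alive,v0) N1.N3=(alive,v0)
Op 3: N3 marks N0=suspect -> (suspect,v1)
Op 4: gossip N1<->N2 -> N1.N0=(alive,v0) N1.N1=(alive,v0) N1.N2=(alive,v0) N1.N3=(alive,v0) | N2.N0=(alive,v0) N2.N1=(alive,v0) N2.N2=(alive,v0) N2.N3=(alive,v0)
Op 5: gossip N0<->N1 -> N0.N0=(alive,v0) N0.N1=(alive,v0) N0.N2=(alive,v0) N0.N3=(alive,v0) | N1.N0=(alive,v0) N1.N1=(alive,v0) N1.N2=(alive,v0) N1.N3=(alive,v0)
Op 6: gossip N0<->N3 -> N0.N0=(suspect,v1) N0.N1=(alive,v0) N0.N2=(alive,v0) N0.N3=(alive,v0) | N3.N0=(suspect,v1) N3.N1=(alive,v0) N3.N2=(alive,v0) N3.N3=(alive,v0)
Op 7: gossip N1<->N3 -> N1.N0=(suspect,v1) N1.N1=(alive,v0) N1.N2=(alive,v0) N1.N3=(alive,v0) | N3.N0=(suspect,v1) N3.N1=(alive,v0) N3.N2=(alive,v0) N3.N3=(alive,v0)

Answer: N0=alive,0 N1=alive,0 N2=alive,0 N3=alive,0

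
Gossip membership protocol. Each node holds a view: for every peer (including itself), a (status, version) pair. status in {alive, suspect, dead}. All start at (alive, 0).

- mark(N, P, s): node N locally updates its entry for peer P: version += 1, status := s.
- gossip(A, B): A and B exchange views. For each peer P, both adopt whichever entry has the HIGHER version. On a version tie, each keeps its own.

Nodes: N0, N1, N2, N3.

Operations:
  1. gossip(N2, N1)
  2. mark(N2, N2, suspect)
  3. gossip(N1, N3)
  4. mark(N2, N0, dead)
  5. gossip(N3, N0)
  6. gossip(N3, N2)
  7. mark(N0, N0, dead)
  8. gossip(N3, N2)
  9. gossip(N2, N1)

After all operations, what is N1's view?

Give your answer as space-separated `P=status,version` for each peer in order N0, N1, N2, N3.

Op 1: gossip N2<->N1 -> N2.N0=(alive,v0) N2.N1=(alive,v0) N2.N2=(alive,v0) N2.N3=(alive,v0) | N1.N0=(alive,v0) N1.N1=(alive,v0) N1.N2=(alive,v0) N1.N3=(alive,v0)
Op 2: N2 marks N2=suspect -> (suspect,v1)
Op 3: gossip N1<->N3 -> N1.N0=(alive,v0) N1.N1=(alive,v0) N1.N2=(alive,v0) N1.N3=(alive,v0) | N3.N0=(alive,v0) N3.N1=(alive,v0) N3.N2=(alive,v0) N3.N3=(alive,v0)
Op 4: N2 marks N0=dead -> (dead,v1)
Op 5: gossip N3<->N0 -> N3.N0=(alive,v0) N3.N1=(alive,v0) N3.N2=(alive,v0) N3.N3=(alive,v0) | N0.N0=(alive,v0) N0.N1=(alive,v0) N0.N2=(alive,v0) N0.N3=(alive,v0)
Op 6: gossip N3<->N2 -> N3.N0=(dead,v1) N3.N1=(alive,v0) N3.N2=(suspect,v1) N3.N3=(alive,v0) | N2.N0=(dead,v1) N2.N1=(alive,v0) N2.N2=(suspect,v1) N2.N3=(alive,v0)
Op 7: N0 marks N0=dead -> (dead,v1)
Op 8: gossip N3<->N2 -> N3.N0=(dead,v1) N3.N1=(alive,v0) N3.N2=(suspect,v1) N3.N3=(alive,v0) | N2.N0=(dead,v1) N2.N1=(alive,v0) N2.N2=(suspect,v1) N2.N3=(alive,v0)
Op 9: gossip N2<->N1 -> N2.N0=(dead,v1) N2.N1=(alive,v0) N2.N2=(suspect,v1) N2.N3=(alive,v0) | N1.N0=(dead,v1) N1.N1=(alive,v0) N1.N2=(suspect,v1) N1.N3=(alive,v0)

Answer: N0=dead,1 N1=alive,0 N2=suspect,1 N3=alive,0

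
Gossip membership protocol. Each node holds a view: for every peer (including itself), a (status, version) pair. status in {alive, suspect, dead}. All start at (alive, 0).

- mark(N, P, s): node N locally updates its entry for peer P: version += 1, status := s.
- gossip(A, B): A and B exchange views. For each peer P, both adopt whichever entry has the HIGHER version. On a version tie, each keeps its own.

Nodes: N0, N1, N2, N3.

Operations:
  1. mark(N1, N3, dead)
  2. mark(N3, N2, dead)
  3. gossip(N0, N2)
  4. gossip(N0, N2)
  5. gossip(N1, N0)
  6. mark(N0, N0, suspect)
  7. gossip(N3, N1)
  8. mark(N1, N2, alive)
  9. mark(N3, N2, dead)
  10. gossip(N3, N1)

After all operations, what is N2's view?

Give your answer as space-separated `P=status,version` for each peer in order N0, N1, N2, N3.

Op 1: N1 marks N3=dead -> (dead,v1)
Op 2: N3 marks N2=dead -> (dead,v1)
Op 3: gossip N0<->N2 -> N0.N0=(alive,v0) N0.N1=(alive,v0) N0.N2=(alive,v0) N0.N3=(alive,v0) | N2.N0=(alive,v0) N2.N1=(alive,v0) N2.N2=(alive,v0) N2.N3=(alive,v0)
Op 4: gossip N0<->N2 -> N0.N0=(alive,v0) N0.N1=(alive,v0) N0.N2=(alive,v0) N0.N3=(alive,v0) | N2.N0=(alive,v0) N2.N1=(alive,v0) N2.N2=(alive,v0) N2.N3=(alive,v0)
Op 5: gossip N1<->N0 -> N1.N0=(alive,v0) N1.N1=(alive,v0) N1.N2=(alive,v0) N1.N3=(dead,v1) | N0.N0=(alive,v0) N0.N1=(alive,v0) N0.N2=(alive,v0) N0.N3=(dead,v1)
Op 6: N0 marks N0=suspect -> (suspect,v1)
Op 7: gossip N3<->N1 -> N3.N0=(alive,v0) N3.N1=(alive,v0) N3.N2=(dead,v1) N3.N3=(dead,v1) | N1.N0=(alive,v0) N1.N1=(alive,v0) N1.N2=(dead,v1) N1.N3=(dead,v1)
Op 8: N1 marks N2=alive -> (alive,v2)
Op 9: N3 marks N2=dead -> (dead,v2)
Op 10: gossip N3<->N1 -> N3.N0=(alive,v0) N3.N1=(alive,v0) N3.N2=(dead,v2) N3.N3=(dead,v1) | N1.N0=(alive,v0) N1.N1=(alive,v0) N1.N2=(alive,v2) N1.N3=(dead,v1)

Answer: N0=alive,0 N1=alive,0 N2=alive,0 N3=alive,0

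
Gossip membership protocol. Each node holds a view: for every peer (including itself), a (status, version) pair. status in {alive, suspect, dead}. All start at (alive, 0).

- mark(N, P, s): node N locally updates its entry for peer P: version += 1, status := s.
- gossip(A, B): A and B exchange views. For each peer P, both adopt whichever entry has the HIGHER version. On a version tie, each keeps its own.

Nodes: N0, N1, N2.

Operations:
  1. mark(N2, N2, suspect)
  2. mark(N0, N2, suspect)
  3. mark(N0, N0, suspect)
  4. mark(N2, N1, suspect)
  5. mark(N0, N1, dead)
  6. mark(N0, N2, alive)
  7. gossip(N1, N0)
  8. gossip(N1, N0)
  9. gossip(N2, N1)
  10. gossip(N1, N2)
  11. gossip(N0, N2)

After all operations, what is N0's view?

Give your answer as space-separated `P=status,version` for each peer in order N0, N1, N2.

Answer: N0=suspect,1 N1=dead,1 N2=alive,2

Derivation:
Op 1: N2 marks N2=suspect -> (suspect,v1)
Op 2: N0 marks N2=suspect -> (suspect,v1)
Op 3: N0 marks N0=suspect -> (suspect,v1)
Op 4: N2 marks N1=suspect -> (suspect,v1)
Op 5: N0 marks N1=dead -> (dead,v1)
Op 6: N0 marks N2=alive -> (alive,v2)
Op 7: gossip N1<->N0 -> N1.N0=(suspect,v1) N1.N1=(dead,v1) N1.N2=(alive,v2) | N0.N0=(suspect,v1) N0.N1=(dead,v1) N0.N2=(alive,v2)
Op 8: gossip N1<->N0 -> N1.N0=(suspect,v1) N1.N1=(dead,v1) N1.N2=(alive,v2) | N0.N0=(suspect,v1) N0.N1=(dead,v1) N0.N2=(alive,v2)
Op 9: gossip N2<->N1 -> N2.N0=(suspect,v1) N2.N1=(suspect,v1) N2.N2=(alive,v2) | N1.N0=(suspect,v1) N1.N1=(dead,v1) N1.N2=(alive,v2)
Op 10: gossip N1<->N2 -> N1.N0=(suspect,v1) N1.N1=(dead,v1) N1.N2=(alive,v2) | N2.N0=(suspect,v1) N2.N1=(suspect,v1) N2.N2=(alive,v2)
Op 11: gossip N0<->N2 -> N0.N0=(suspect,v1) N0.N1=(dead,v1) N0.N2=(alive,v2) | N2.N0=(suspect,v1) N2.N1=(suspect,v1) N2.N2=(alive,v2)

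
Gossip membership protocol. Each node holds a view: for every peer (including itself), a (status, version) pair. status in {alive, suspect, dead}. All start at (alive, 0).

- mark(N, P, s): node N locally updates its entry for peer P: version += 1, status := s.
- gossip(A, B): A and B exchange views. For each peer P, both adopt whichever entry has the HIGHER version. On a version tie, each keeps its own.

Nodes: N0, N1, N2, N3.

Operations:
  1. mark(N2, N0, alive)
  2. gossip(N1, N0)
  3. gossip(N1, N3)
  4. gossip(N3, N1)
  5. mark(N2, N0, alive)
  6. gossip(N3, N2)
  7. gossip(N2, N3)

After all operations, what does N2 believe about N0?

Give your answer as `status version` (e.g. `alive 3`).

Answer: alive 2

Derivation:
Op 1: N2 marks N0=alive -> (alive,v1)
Op 2: gossip N1<->N0 -> N1.N0=(alive,v0) N1.N1=(alive,v0) N1.N2=(alive,v0) N1.N3=(alive,v0) | N0.N0=(alive,v0) N0.N1=(alive,v0) N0.N2=(alive,v0) N0.N3=(alive,v0)
Op 3: gossip N1<->N3 -> N1.N0=(alive,v0) N1.N1=(alive,v0) N1.N2=(alive,v0) N1.N3=(alive,v0) | N3.N0=(alive,v0) N3.N1=(alive,v0) N3.N2=(alive,v0) N3.N3=(alive,v0)
Op 4: gossip N3<->N1 -> N3.N0=(alive,v0) N3.N1=(alive,v0) N3.N2=(alive,v0) N3.N3=(alive,v0) | N1.N0=(alive,v0) N1.N1=(alive,v0) N1.N2=(alive,v0) N1.N3=(alive,v0)
Op 5: N2 marks N0=alive -> (alive,v2)
Op 6: gossip N3<->N2 -> N3.N0=(alive,v2) N3.N1=(alive,v0) N3.N2=(alive,v0) N3.N3=(alive,v0) | N2.N0=(alive,v2) N2.N1=(alive,v0) N2.N2=(alive,v0) N2.N3=(alive,v0)
Op 7: gossip N2<->N3 -> N2.N0=(alive,v2) N2.N1=(alive,v0) N2.N2=(alive,v0) N2.N3=(alive,v0) | N3.N0=(alive,v2) N3.N1=(alive,v0) N3.N2=(alive,v0) N3.N3=(alive,v0)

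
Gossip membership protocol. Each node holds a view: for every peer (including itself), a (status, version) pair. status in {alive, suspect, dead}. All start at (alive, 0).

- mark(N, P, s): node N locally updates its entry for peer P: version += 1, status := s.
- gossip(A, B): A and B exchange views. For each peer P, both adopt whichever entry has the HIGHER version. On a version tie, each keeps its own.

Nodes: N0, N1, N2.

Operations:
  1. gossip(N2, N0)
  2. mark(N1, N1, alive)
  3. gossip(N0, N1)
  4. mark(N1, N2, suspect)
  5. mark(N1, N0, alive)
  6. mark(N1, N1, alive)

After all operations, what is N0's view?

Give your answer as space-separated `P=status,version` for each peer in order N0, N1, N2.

Answer: N0=alive,0 N1=alive,1 N2=alive,0

Derivation:
Op 1: gossip N2<->N0 -> N2.N0=(alive,v0) N2.N1=(alive,v0) N2.N2=(alive,v0) | N0.N0=(alive,v0) N0.N1=(alive,v0) N0.N2=(alive,v0)
Op 2: N1 marks N1=alive -> (alive,v1)
Op 3: gossip N0<->N1 -> N0.N0=(alive,v0) N0.N1=(alive,v1) N0.N2=(alive,v0) | N1.N0=(alive,v0) N1.N1=(alive,v1) N1.N2=(alive,v0)
Op 4: N1 marks N2=suspect -> (suspect,v1)
Op 5: N1 marks N0=alive -> (alive,v1)
Op 6: N1 marks N1=alive -> (alive,v2)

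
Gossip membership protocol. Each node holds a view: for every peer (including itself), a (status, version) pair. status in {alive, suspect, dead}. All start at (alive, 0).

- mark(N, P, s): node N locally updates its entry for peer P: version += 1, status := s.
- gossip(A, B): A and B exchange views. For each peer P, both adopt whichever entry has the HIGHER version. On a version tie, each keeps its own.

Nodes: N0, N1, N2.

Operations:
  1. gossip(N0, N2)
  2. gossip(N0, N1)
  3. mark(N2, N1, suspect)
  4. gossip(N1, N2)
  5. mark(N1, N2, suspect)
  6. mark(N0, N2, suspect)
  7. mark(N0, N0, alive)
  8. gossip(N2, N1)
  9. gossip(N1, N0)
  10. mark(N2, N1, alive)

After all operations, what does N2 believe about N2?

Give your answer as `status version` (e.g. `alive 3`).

Answer: suspect 1

Derivation:
Op 1: gossip N0<->N2 -> N0.N0=(alive,v0) N0.N1=(alive,v0) N0.N2=(alive,v0) | N2.N0=(alive,v0) N2.N1=(alive,v0) N2.N2=(alive,v0)
Op 2: gossip N0<->N1 -> N0.N0=(alive,v0) N0.N1=(alive,v0) N0.N2=(alive,v0) | N1.N0=(alive,v0) N1.N1=(alive,v0) N1.N2=(alive,v0)
Op 3: N2 marks N1=suspect -> (suspect,v1)
Op 4: gossip N1<->N2 -> N1.N0=(alive,v0) N1.N1=(suspect,v1) N1.N2=(alive,v0) | N2.N0=(alive,v0) N2.N1=(suspect,v1) N2.N2=(alive,v0)
Op 5: N1 marks N2=suspect -> (suspect,v1)
Op 6: N0 marks N2=suspect -> (suspect,v1)
Op 7: N0 marks N0=alive -> (alive,v1)
Op 8: gossip N2<->N1 -> N2.N0=(alive,v0) N2.N1=(suspect,v1) N2.N2=(suspect,v1) | N1.N0=(alive,v0) N1.N1=(suspect,v1) N1.N2=(suspect,v1)
Op 9: gossip N1<->N0 -> N1.N0=(alive,v1) N1.N1=(suspect,v1) N1.N2=(suspect,v1) | N0.N0=(alive,v1) N0.N1=(suspect,v1) N0.N2=(suspect,v1)
Op 10: N2 marks N1=alive -> (alive,v2)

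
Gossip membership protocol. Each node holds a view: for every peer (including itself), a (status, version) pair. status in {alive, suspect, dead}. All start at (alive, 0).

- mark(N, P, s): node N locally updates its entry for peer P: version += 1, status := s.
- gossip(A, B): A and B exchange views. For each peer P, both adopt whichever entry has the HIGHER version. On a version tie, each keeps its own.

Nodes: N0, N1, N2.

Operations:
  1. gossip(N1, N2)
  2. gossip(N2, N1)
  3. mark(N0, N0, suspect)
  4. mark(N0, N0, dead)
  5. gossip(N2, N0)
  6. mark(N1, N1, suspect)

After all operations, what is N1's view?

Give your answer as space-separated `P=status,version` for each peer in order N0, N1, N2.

Answer: N0=alive,0 N1=suspect,1 N2=alive,0

Derivation:
Op 1: gossip N1<->N2 -> N1.N0=(alive,v0) N1.N1=(alive,v0) N1.N2=(alive,v0) | N2.N0=(alive,v0) N2.N1=(alive,v0) N2.N2=(alive,v0)
Op 2: gossip N2<->N1 -> N2.N0=(alive,v0) N2.N1=(alive,v0) N2.N2=(alive,v0) | N1.N0=(alive,v0) N1.N1=(alive,v0) N1.N2=(alive,v0)
Op 3: N0 marks N0=suspect -> (suspect,v1)
Op 4: N0 marks N0=dead -> (dead,v2)
Op 5: gossip N2<->N0 -> N2.N0=(dead,v2) N2.N1=(alive,v0) N2.N2=(alive,v0) | N0.N0=(dead,v2) N0.N1=(alive,v0) N0.N2=(alive,v0)
Op 6: N1 marks N1=suspect -> (suspect,v1)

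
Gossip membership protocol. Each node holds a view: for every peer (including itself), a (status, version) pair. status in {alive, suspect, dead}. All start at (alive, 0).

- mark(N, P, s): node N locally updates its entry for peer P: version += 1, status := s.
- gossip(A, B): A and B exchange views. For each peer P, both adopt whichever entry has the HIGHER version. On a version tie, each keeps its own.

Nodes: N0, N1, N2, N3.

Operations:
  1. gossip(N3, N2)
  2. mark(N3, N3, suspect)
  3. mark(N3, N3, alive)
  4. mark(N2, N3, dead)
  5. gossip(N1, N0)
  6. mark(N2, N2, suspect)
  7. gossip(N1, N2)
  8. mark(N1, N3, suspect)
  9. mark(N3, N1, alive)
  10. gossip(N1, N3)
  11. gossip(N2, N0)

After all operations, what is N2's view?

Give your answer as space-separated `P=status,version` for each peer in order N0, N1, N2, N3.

Op 1: gossip N3<->N2 -> N3.N0=(alive,v0) N3.N1=(alive,v0) N3.N2=(alive,v0) N3.N3=(alive,v0) | N2.N0=(alive,v0) N2.N1=(alive,v0) N2.N2=(alive,v0) N2.N3=(alive,v0)
Op 2: N3 marks N3=suspect -> (suspect,v1)
Op 3: N3 marks N3=alive -> (alive,v2)
Op 4: N2 marks N3=dead -> (dead,v1)
Op 5: gossip N1<->N0 -> N1.N0=(alive,v0) N1.N1=(alive,v0) N1.N2=(alive,v0) N1.N3=(alive,v0) | N0.N0=(alive,v0) N0.N1=(alive,v0) N0.N2=(alive,v0) N0.N3=(alive,v0)
Op 6: N2 marks N2=suspect -> (suspect,v1)
Op 7: gossip N1<->N2 -> N1.N0=(alive,v0) N1.N1=(alive,v0) N1.N2=(suspect,v1) N1.N3=(dead,v1) | N2.N0=(alive,v0) N2.N1=(alive,v0) N2.N2=(suspect,v1) N2.N3=(dead,v1)
Op 8: N1 marks N3=suspect -> (suspect,v2)
Op 9: N3 marks N1=alive -> (alive,v1)
Op 10: gossip N1<->N3 -> N1.N0=(alive,v0) N1.N1=(alive,v1) N1.N2=(suspect,v1) N1.N3=(suspect,v2) | N3.N0=(alive,v0) N3.N1=(alive,v1) N3.N2=(suspect,v1) N3.N3=(alive,v2)
Op 11: gossip N2<->N0 -> N2.N0=(alive,v0) N2.N1=(alive,v0) N2.N2=(suspect,v1) N2.N3=(dead,v1) | N0.N0=(alive,v0) N0.N1=(alive,v0) N0.N2=(suspect,v1) N0.N3=(dead,v1)

Answer: N0=alive,0 N1=alive,0 N2=suspect,1 N3=dead,1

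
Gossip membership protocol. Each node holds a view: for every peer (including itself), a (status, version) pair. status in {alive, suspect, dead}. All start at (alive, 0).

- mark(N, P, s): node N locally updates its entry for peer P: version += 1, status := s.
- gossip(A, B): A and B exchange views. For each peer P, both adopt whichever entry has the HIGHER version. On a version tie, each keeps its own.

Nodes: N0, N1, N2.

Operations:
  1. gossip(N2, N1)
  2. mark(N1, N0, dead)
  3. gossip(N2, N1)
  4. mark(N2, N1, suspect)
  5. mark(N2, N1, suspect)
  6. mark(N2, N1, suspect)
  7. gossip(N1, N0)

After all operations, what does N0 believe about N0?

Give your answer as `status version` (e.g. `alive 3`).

Answer: dead 1

Derivation:
Op 1: gossip N2<->N1 -> N2.N0=(alive,v0) N2.N1=(alive,v0) N2.N2=(alive,v0) | N1.N0=(alive,v0) N1.N1=(alive,v0) N1.N2=(alive,v0)
Op 2: N1 marks N0=dead -> (dead,v1)
Op 3: gossip N2<->N1 -> N2.N0=(dead,v1) N2.N1=(alive,v0) N2.N2=(alive,v0) | N1.N0=(dead,v1) N1.N1=(alive,v0) N1.N2=(alive,v0)
Op 4: N2 marks N1=suspect -> (suspect,v1)
Op 5: N2 marks N1=suspect -> (suspect,v2)
Op 6: N2 marks N1=suspect -> (suspect,v3)
Op 7: gossip N1<->N0 -> N1.N0=(dead,v1) N1.N1=(alive,v0) N1.N2=(alive,v0) | N0.N0=(dead,v1) N0.N1=(alive,v0) N0.N2=(alive,v0)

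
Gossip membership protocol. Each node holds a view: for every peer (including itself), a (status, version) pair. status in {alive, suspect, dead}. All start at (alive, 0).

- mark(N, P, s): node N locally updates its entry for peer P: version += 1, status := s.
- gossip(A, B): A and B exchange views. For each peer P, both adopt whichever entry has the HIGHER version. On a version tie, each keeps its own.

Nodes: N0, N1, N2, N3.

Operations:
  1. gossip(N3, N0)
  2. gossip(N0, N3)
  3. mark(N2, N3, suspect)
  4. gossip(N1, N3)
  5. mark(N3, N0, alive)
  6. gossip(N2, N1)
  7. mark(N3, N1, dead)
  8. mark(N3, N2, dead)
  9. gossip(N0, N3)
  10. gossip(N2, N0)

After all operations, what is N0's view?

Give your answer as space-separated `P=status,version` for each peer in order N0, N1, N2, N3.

Answer: N0=alive,1 N1=dead,1 N2=dead,1 N3=suspect,1

Derivation:
Op 1: gossip N3<->N0 -> N3.N0=(alive,v0) N3.N1=(alive,v0) N3.N2=(alive,v0) N3.N3=(alive,v0) | N0.N0=(alive,v0) N0.N1=(alive,v0) N0.N2=(alive,v0) N0.N3=(alive,v0)
Op 2: gossip N0<->N3 -> N0.N0=(alive,v0) N0.N1=(alive,v0) N0.N2=(alive,v0) N0.N3=(alive,v0) | N3.N0=(alive,v0) N3.N1=(alive,v0) N3.N2=(alive,v0) N3.N3=(alive,v0)
Op 3: N2 marks N3=suspect -> (suspect,v1)
Op 4: gossip N1<->N3 -> N1.N0=(alive,v0) N1.N1=(alive,v0) N1.N2=(alive,v0) N1.N3=(alive,v0) | N3.N0=(alive,v0) N3.N1=(alive,v0) N3.N2=(alive,v0) N3.N3=(alive,v0)
Op 5: N3 marks N0=alive -> (alive,v1)
Op 6: gossip N2<->N1 -> N2.N0=(alive,v0) N2.N1=(alive,v0) N2.N2=(alive,v0) N2.N3=(suspect,v1) | N1.N0=(alive,v0) N1.N1=(alive,v0) N1.N2=(alive,v0) N1.N3=(suspect,v1)
Op 7: N3 marks N1=dead -> (dead,v1)
Op 8: N3 marks N2=dead -> (dead,v1)
Op 9: gossip N0<->N3 -> N0.N0=(alive,v1) N0.N1=(dead,v1) N0.N2=(dead,v1) N0.N3=(alive,v0) | N3.N0=(alive,v1) N3.N1=(dead,v1) N3.N2=(dead,v1) N3.N3=(alive,v0)
Op 10: gossip N2<->N0 -> N2.N0=(alive,v1) N2.N1=(dead,v1) N2.N2=(dead,v1) N2.N3=(suspect,v1) | N0.N0=(alive,v1) N0.N1=(dead,v1) N0.N2=(dead,v1) N0.N3=(suspect,v1)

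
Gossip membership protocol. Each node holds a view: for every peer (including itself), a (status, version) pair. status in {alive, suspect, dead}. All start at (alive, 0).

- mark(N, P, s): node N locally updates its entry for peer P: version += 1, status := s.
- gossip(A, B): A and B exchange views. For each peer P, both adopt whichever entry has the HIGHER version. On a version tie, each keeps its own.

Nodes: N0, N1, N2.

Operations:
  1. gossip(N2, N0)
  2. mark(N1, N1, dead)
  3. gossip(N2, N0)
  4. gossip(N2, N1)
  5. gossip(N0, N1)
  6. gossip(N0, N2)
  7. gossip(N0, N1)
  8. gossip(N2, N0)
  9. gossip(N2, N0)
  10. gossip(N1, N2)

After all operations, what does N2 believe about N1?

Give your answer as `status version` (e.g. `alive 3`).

Op 1: gossip N2<->N0 -> N2.N0=(alive,v0) N2.N1=(alive,v0) N2.N2=(alive,v0) | N0.N0=(alive,v0) N0.N1=(alive,v0) N0.N2=(alive,v0)
Op 2: N1 marks N1=dead -> (dead,v1)
Op 3: gossip N2<->N0 -> N2.N0=(alive,v0) N2.N1=(alive,v0) N2.N2=(alive,v0) | N0.N0=(alive,v0) N0.N1=(alive,v0) N0.N2=(alive,v0)
Op 4: gossip N2<->N1 -> N2.N0=(alive,v0) N2.N1=(dead,v1) N2.N2=(alive,v0) | N1.N0=(alive,v0) N1.N1=(dead,v1) N1.N2=(alive,v0)
Op 5: gossip N0<->N1 -> N0.N0=(alive,v0) N0.N1=(dead,v1) N0.N2=(alive,v0) | N1.N0=(alive,v0) N1.N1=(dead,v1) N1.N2=(alive,v0)
Op 6: gossip N0<->N2 -> N0.N0=(alive,v0) N0.N1=(dead,v1) N0.N2=(alive,v0) | N2.N0=(alive,v0) N2.N1=(dead,v1) N2.N2=(alive,v0)
Op 7: gossip N0<->N1 -> N0.N0=(alive,v0) N0.N1=(dead,v1) N0.N2=(alive,v0) | N1.N0=(alive,v0) N1.N1=(dead,v1) N1.N2=(alive,v0)
Op 8: gossip N2<->N0 -> N2.N0=(alive,v0) N2.N1=(dead,v1) N2.N2=(alive,v0) | N0.N0=(alive,v0) N0.N1=(dead,v1) N0.N2=(alive,v0)
Op 9: gossip N2<->N0 -> N2.N0=(alive,v0) N2.N1=(dead,v1) N2.N2=(alive,v0) | N0.N0=(alive,v0) N0.N1=(dead,v1) N0.N2=(alive,v0)
Op 10: gossip N1<->N2 -> N1.N0=(alive,v0) N1.N1=(dead,v1) N1.N2=(alive,v0) | N2.N0=(alive,v0) N2.N1=(dead,v1) N2.N2=(alive,v0)

Answer: dead 1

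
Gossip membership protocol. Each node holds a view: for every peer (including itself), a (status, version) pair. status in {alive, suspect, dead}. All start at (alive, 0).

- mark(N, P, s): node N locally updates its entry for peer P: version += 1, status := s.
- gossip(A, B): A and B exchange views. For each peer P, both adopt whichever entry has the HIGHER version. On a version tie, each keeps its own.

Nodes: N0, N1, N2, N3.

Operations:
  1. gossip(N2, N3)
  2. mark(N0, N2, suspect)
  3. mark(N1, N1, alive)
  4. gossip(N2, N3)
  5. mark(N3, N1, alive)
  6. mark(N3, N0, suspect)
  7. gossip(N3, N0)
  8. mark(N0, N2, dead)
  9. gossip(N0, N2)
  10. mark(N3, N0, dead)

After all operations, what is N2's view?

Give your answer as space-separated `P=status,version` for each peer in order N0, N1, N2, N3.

Answer: N0=suspect,1 N1=alive,1 N2=dead,2 N3=alive,0

Derivation:
Op 1: gossip N2<->N3 -> N2.N0=(alive,v0) N2.N1=(alive,v0) N2.N2=(alive,v0) N2.N3=(alive,v0) | N3.N0=(alive,v0) N3.N1=(alive,v0) N3.N2=(alive,v0) N3.N3=(alive,v0)
Op 2: N0 marks N2=suspect -> (suspect,v1)
Op 3: N1 marks N1=alive -> (alive,v1)
Op 4: gossip N2<->N3 -> N2.N0=(alive,v0) N2.N1=(alive,v0) N2.N2=(alive,v0) N2.N3=(alive,v0) | N3.N0=(alive,v0) N3.N1=(alive,v0) N3.N2=(alive,v0) N3.N3=(alive,v0)
Op 5: N3 marks N1=alive -> (alive,v1)
Op 6: N3 marks N0=suspect -> (suspect,v1)
Op 7: gossip N3<->N0 -> N3.N0=(suspect,v1) N3.N1=(alive,v1) N3.N2=(suspect,v1) N3.N3=(alive,v0) | N0.N0=(suspect,v1) N0.N1=(alive,v1) N0.N2=(suspect,v1) N0.N3=(alive,v0)
Op 8: N0 marks N2=dead -> (dead,v2)
Op 9: gossip N0<->N2 -> N0.N0=(suspect,v1) N0.N1=(alive,v1) N0.N2=(dead,v2) N0.N3=(alive,v0) | N2.N0=(suspect,v1) N2.N1=(alive,v1) N2.N2=(dead,v2) N2.N3=(alive,v0)
Op 10: N3 marks N0=dead -> (dead,v2)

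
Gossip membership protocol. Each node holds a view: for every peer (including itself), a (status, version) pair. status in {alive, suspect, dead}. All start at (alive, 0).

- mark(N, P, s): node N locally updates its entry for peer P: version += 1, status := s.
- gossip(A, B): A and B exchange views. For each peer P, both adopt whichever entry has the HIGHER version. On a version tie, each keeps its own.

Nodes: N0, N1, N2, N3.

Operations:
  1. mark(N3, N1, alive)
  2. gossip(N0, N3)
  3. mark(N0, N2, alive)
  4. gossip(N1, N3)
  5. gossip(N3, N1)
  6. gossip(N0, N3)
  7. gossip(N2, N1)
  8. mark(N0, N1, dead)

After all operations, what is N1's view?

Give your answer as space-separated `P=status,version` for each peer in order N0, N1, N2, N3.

Op 1: N3 marks N1=alive -> (alive,v1)
Op 2: gossip N0<->N3 -> N0.N0=(alive,v0) N0.N1=(alive,v1) N0.N2=(alive,v0) N0.N3=(alive,v0) | N3.N0=(alive,v0) N3.N1=(alive,v1) N3.N2=(alive,v0) N3.N3=(alive,v0)
Op 3: N0 marks N2=alive -> (alive,v1)
Op 4: gossip N1<->N3 -> N1.N0=(alive,v0) N1.N1=(alive,v1) N1.N2=(alive,v0) N1.N3=(alive,v0) | N3.N0=(alive,v0) N3.N1=(alive,v1) N3.N2=(alive,v0) N3.N3=(alive,v0)
Op 5: gossip N3<->N1 -> N3.N0=(alive,v0) N3.N1=(alive,v1) N3.N2=(alive,v0) N3.N3=(alive,v0) | N1.N0=(alive,v0) N1.N1=(alive,v1) N1.N2=(alive,v0) N1.N3=(alive,v0)
Op 6: gossip N0<->N3 -> N0.N0=(alive,v0) N0.N1=(alive,v1) N0.N2=(alive,v1) N0.N3=(alive,v0) | N3.N0=(alive,v0) N3.N1=(alive,v1) N3.N2=(alive,v1) N3.N3=(alive,v0)
Op 7: gossip N2<->N1 -> N2.N0=(alive,v0) N2.N1=(alive,v1) N2.N2=(alive,v0) N2.N3=(alive,v0) | N1.N0=(alive,v0) N1.N1=(alive,v1) N1.N2=(alive,v0) N1.N3=(alive,v0)
Op 8: N0 marks N1=dead -> (dead,v2)

Answer: N0=alive,0 N1=alive,1 N2=alive,0 N3=alive,0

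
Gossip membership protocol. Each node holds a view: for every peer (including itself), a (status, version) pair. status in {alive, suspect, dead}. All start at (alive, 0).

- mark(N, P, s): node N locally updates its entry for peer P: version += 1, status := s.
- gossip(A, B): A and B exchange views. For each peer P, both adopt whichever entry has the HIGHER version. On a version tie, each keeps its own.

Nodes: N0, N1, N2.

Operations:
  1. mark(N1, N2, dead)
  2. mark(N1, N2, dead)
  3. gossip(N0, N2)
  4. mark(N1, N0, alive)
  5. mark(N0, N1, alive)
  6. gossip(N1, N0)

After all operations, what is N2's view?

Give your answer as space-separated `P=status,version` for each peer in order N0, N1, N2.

Answer: N0=alive,0 N1=alive,0 N2=alive,0

Derivation:
Op 1: N1 marks N2=dead -> (dead,v1)
Op 2: N1 marks N2=dead -> (dead,v2)
Op 3: gossip N0<->N2 -> N0.N0=(alive,v0) N0.N1=(alive,v0) N0.N2=(alive,v0) | N2.N0=(alive,v0) N2.N1=(alive,v0) N2.N2=(alive,v0)
Op 4: N1 marks N0=alive -> (alive,v1)
Op 5: N0 marks N1=alive -> (alive,v1)
Op 6: gossip N1<->N0 -> N1.N0=(alive,v1) N1.N1=(alive,v1) N1.N2=(dead,v2) | N0.N0=(alive,v1) N0.N1=(alive,v1) N0.N2=(dead,v2)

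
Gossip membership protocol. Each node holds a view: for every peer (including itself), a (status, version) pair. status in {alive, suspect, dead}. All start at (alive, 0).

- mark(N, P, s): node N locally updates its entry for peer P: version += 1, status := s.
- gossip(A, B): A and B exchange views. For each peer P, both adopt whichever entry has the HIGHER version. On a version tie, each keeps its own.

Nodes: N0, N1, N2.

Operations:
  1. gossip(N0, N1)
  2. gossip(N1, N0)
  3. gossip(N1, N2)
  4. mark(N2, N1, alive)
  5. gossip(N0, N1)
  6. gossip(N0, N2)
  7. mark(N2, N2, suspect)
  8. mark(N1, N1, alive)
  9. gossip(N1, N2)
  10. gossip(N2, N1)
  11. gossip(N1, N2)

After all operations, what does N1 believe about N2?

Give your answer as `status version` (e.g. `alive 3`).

Op 1: gossip N0<->N1 -> N0.N0=(alive,v0) N0.N1=(alive,v0) N0.N2=(alive,v0) | N1.N0=(alive,v0) N1.N1=(alive,v0) N1.N2=(alive,v0)
Op 2: gossip N1<->N0 -> N1.N0=(alive,v0) N1.N1=(alive,v0) N1.N2=(alive,v0) | N0.N0=(alive,v0) N0.N1=(alive,v0) N0.N2=(alive,v0)
Op 3: gossip N1<->N2 -> N1.N0=(alive,v0) N1.N1=(alive,v0) N1.N2=(alive,v0) | N2.N0=(alive,v0) N2.N1=(alive,v0) N2.N2=(alive,v0)
Op 4: N2 marks N1=alive -> (alive,v1)
Op 5: gossip N0<->N1 -> N0.N0=(alive,v0) N0.N1=(alive,v0) N0.N2=(alive,v0) | N1.N0=(alive,v0) N1.N1=(alive,v0) N1.N2=(alive,v0)
Op 6: gossip N0<->N2 -> N0.N0=(alive,v0) N0.N1=(alive,v1) N0.N2=(alive,v0) | N2.N0=(alive,v0) N2.N1=(alive,v1) N2.N2=(alive,v0)
Op 7: N2 marks N2=suspect -> (suspect,v1)
Op 8: N1 marks N1=alive -> (alive,v1)
Op 9: gossip N1<->N2 -> N1.N0=(alive,v0) N1.N1=(alive,v1) N1.N2=(suspect,v1) | N2.N0=(alive,v0) N2.N1=(alive,v1) N2.N2=(suspect,v1)
Op 10: gossip N2<->N1 -> N2.N0=(alive,v0) N2.N1=(alive,v1) N2.N2=(suspect,v1) | N1.N0=(alive,v0) N1.N1=(alive,v1) N1.N2=(suspect,v1)
Op 11: gossip N1<->N2 -> N1.N0=(alive,v0) N1.N1=(alive,v1) N1.N2=(suspect,v1) | N2.N0=(alive,v0) N2.N1=(alive,v1) N2.N2=(suspect,v1)

Answer: suspect 1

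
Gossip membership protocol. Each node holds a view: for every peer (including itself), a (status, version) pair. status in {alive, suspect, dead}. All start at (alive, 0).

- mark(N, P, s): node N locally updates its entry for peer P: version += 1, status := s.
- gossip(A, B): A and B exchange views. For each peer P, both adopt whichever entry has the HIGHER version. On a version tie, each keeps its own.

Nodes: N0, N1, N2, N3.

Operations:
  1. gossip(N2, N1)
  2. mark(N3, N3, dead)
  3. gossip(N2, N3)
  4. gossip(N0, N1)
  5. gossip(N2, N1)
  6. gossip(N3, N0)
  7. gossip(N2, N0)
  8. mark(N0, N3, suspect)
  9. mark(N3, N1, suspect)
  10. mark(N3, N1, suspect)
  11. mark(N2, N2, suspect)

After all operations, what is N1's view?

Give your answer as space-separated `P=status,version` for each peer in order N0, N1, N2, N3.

Answer: N0=alive,0 N1=alive,0 N2=alive,0 N3=dead,1

Derivation:
Op 1: gossip N2<->N1 -> N2.N0=(alive,v0) N2.N1=(alive,v0) N2.N2=(alive,v0) N2.N3=(alive,v0) | N1.N0=(alive,v0) N1.N1=(alive,v0) N1.N2=(alive,v0) N1.N3=(alive,v0)
Op 2: N3 marks N3=dead -> (dead,v1)
Op 3: gossip N2<->N3 -> N2.N0=(alive,v0) N2.N1=(alive,v0) N2.N2=(alive,v0) N2.N3=(dead,v1) | N3.N0=(alive,v0) N3.N1=(alive,v0) N3.N2=(alive,v0) N3.N3=(dead,v1)
Op 4: gossip N0<->N1 -> N0.N0=(alive,v0) N0.N1=(alive,v0) N0.N2=(alive,v0) N0.N3=(alive,v0) | N1.N0=(alive,v0) N1.N1=(alive,v0) N1.N2=(alive,v0) N1.N3=(alive,v0)
Op 5: gossip N2<->N1 -> N2.N0=(alive,v0) N2.N1=(alive,v0) N2.N2=(alive,v0) N2.N3=(dead,v1) | N1.N0=(alive,v0) N1.N1=(alive,v0) N1.N2=(alive,v0) N1.N3=(dead,v1)
Op 6: gossip N3<->N0 -> N3.N0=(alive,v0) N3.N1=(alive,v0) N3.N2=(alive,v0) N3.N3=(dead,v1) | N0.N0=(alive,v0) N0.N1=(alive,v0) N0.N2=(alive,v0) N0.N3=(dead,v1)
Op 7: gossip N2<->N0 -> N2.N0=(alive,v0) N2.N1=(alive,v0) N2.N2=(alive,v0) N2.N3=(dead,v1) | N0.N0=(alive,v0) N0.N1=(alive,v0) N0.N2=(alive,v0) N0.N3=(dead,v1)
Op 8: N0 marks N3=suspect -> (suspect,v2)
Op 9: N3 marks N1=suspect -> (suspect,v1)
Op 10: N3 marks N1=suspect -> (suspect,v2)
Op 11: N2 marks N2=suspect -> (suspect,v1)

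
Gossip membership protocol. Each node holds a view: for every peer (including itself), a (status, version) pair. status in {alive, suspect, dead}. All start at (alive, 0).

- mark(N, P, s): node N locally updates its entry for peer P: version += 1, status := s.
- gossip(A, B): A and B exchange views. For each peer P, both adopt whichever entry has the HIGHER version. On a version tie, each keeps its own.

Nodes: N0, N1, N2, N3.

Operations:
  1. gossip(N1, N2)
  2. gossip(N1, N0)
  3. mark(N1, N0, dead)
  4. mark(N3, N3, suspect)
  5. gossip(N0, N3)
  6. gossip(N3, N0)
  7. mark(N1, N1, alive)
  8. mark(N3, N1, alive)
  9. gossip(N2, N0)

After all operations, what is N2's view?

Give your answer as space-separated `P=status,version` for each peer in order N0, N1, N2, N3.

Op 1: gossip N1<->N2 -> N1.N0=(alive,v0) N1.N1=(alive,v0) N1.N2=(alive,v0) N1.N3=(alive,v0) | N2.N0=(alive,v0) N2.N1=(alive,v0) N2.N2=(alive,v0) N2.N3=(alive,v0)
Op 2: gossip N1<->N0 -> N1.N0=(alive,v0) N1.N1=(alive,v0) N1.N2=(alive,v0) N1.N3=(alive,v0) | N0.N0=(alive,v0) N0.N1=(alive,v0) N0.N2=(alive,v0) N0.N3=(alive,v0)
Op 3: N1 marks N0=dead -> (dead,v1)
Op 4: N3 marks N3=suspect -> (suspect,v1)
Op 5: gossip N0<->N3 -> N0.N0=(alive,v0) N0.N1=(alive,v0) N0.N2=(alive,v0) N0.N3=(suspect,v1) | N3.N0=(alive,v0) N3.N1=(alive,v0) N3.N2=(alive,v0) N3.N3=(suspect,v1)
Op 6: gossip N3<->N0 -> N3.N0=(alive,v0) N3.N1=(alive,v0) N3.N2=(alive,v0) N3.N3=(suspect,v1) | N0.N0=(alive,v0) N0.N1=(alive,v0) N0.N2=(alive,v0) N0.N3=(suspect,v1)
Op 7: N1 marks N1=alive -> (alive,v1)
Op 8: N3 marks N1=alive -> (alive,v1)
Op 9: gossip N2<->N0 -> N2.N0=(alive,v0) N2.N1=(alive,v0) N2.N2=(alive,v0) N2.N3=(suspect,v1) | N0.N0=(alive,v0) N0.N1=(alive,v0) N0.N2=(alive,v0) N0.N3=(suspect,v1)

Answer: N0=alive,0 N1=alive,0 N2=alive,0 N3=suspect,1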